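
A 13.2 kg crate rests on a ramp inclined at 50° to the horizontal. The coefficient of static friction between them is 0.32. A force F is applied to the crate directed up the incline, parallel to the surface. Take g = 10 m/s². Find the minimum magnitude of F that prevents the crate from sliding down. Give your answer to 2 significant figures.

The normal force is N = mg cos 50° = 84.848 N. With F at its minimum the crate is on the verge of sliding down, so static friction is at its maximum μ_s N = 0.32 × 84.848 = 27.151 N and acts up the slope.
Equilibrium along the incline: F + μ_s N = mg sin 50°, so F = 101.118 − 27.151 = 73.967 N.

74 N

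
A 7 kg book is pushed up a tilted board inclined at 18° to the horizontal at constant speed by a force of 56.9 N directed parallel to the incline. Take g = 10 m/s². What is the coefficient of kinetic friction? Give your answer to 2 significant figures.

At constant speed ΣF = 0 along the incline. The applied 56.9 N acts up the slope; the weight component mg sin 18° = 21.631 N and kinetic friction μN both act down the slope.
So 56.9 = 21.631 + μ × 66.574, giving μ = (56.9 − 21.631) / 66.574 = 0.5298.

0.53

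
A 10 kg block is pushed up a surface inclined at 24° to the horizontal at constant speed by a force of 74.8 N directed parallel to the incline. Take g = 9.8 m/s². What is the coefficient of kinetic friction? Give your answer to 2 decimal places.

0.39

At constant speed ΣF = 0 along the incline. The applied 74.8 N acts up the slope; the weight component mg sin 24° = 39.860 N and kinetic friction μN both act down the slope.
So 74.8 = 39.860 + μ × 89.527, giving μ = (74.8 − 39.860) / 89.527 = 0.3903.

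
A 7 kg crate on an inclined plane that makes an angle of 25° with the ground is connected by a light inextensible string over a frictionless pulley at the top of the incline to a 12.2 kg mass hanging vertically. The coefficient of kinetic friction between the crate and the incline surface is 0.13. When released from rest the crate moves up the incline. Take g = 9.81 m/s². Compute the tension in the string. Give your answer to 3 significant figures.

For the crate on the incline: the weight component along the slope is m₁g sin 25° = 7 × 9.81 × 0.4226 = 29.020 N and the normal force is N = m₁g cos 25° = 62.236 N.
Kinetic friction opposes the crate's motion up the incline: f = μN = 0.13 × 62.236 = 8.091 N acting down the slope.
Newton's second law for the crate (up-slope positive): T − 29.020 − 8.091 = 7 a. For the hanging mass (downward positive): 12.2 × 9.81 − T = 12.2 a.
Adding the two equations eliminates T: 82.571 = 19.2 a, so a = 4.3006 m/s².
Then from the hanging mass's equation, T = 12.2 × (9.81 − 4.3006) = 67.215 N.

67.2 N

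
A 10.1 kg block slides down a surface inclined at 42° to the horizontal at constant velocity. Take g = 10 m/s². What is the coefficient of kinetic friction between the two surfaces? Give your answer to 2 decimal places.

At constant velocity the net force along the incline is zero: mg sin 42° = μ mg cos 42°.
So μ = tan 42° = 0.6691 / 0.7431 = 0.9004.

0.90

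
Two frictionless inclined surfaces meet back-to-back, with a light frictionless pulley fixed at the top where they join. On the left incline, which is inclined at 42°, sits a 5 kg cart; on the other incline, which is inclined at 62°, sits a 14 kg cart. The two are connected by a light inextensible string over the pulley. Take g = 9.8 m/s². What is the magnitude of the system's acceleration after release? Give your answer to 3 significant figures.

Resolve each weight along its own incline: the 5 kg mass has component 5 × 9.8 × sin 42° = 32.787 N down its slope, and the 14 kg mass has 14 × 9.8 × sin 62° = 121.140 N down its slope.
The 14 kg side's 121.140 N exceeds the other side's 32.787 N, so that mass slides down and the 5 kg mass slides up. Taking that direction as positive, Newton's second law for the whole system gives 121.140 − 32.787 = (5 + 14) a, so a = 88.353 / 19 = 4.6502 m/s².

4.65 m/s²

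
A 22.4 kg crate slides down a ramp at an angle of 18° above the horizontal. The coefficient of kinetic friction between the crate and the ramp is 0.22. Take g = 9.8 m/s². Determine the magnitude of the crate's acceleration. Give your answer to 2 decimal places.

0.98 m/s²

Resolving the weight along the incline: the component pulling the crate down the slope is mg sin 18° = 22.4 × 9.8 × 0.3090 = 67.832 N, and the normal force is N = mg cos 18° = 22.4 × 9.8 × 0.9511 = 208.785 N.
Kinetic friction acts up the slope with magnitude f = μN = 0.22 × 208.785 = 45.933 N.
Net force along the incline is 67.832 − 45.933 = 21.899 N, so a = 21.899 / 22.4 = 0.9776 m/s².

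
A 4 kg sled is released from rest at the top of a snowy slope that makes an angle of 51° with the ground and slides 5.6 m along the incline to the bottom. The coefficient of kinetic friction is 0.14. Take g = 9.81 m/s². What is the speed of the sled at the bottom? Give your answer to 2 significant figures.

The weight component along the incline is mg sin 51° = 30.495 N and the normal force is N = mg cos 51° = 24.695 N.
Friction up the slope is f = μN = 0.14 × 24.695 = 3.457 N, so the net downslope force is 30.495 − 3.457 = 27.038 N and a = 27.038 / 4 = 6.7595 m/s².
Starting from rest over a distance of 5.6 m, v² = 2aL = 2 × 6.7595 × 5.6 = 75.7064, so v = 8.7009 m/s.

8.7 m/s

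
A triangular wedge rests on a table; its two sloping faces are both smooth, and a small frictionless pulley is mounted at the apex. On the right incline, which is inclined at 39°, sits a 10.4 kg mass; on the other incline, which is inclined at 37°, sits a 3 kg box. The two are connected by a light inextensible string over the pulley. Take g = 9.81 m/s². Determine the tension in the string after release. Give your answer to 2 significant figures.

Resolve each weight along its own incline: the 10.4 kg mass has component 10.4 × 9.81 × sin 39° = 64.206 N down its slope, and the 3 kg mass has 3 × 9.81 × sin 37° = 17.711 N down its slope.
The 10.4 kg side's 64.206 N exceeds the other side's 17.711 N, so that mass slides down and the 3 kg mass slides up. Taking that direction as positive, Newton's second law for the whole system gives 64.206 − 17.711 = (10.4 + 3) a, so a = 46.495 / 13.4 = 3.4698 m/s².
For the 3 kg mass (up-slope positive): T − 17.711 = 3 × 3.4698, so T = 28.120 N.

28 N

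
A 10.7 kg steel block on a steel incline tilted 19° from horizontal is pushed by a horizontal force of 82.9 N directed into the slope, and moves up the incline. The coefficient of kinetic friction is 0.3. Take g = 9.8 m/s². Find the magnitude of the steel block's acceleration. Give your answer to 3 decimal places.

0.598 m/s²

The horizontal push has components F cos 19° = 82.9 × 0.9455 = 78.382 N up the incline and F sin 19° = 82.9 × 0.3256 = 26.992 N pressing into the surface.
The normal force is therefore N = mg cos 19° + F sin 19° = 99.145 + 26.992 = 126.137 N, and kinetic friction down the slope is μN = 0.3 × 126.137 = 37.841 N.
Along the incline: F cos 19° − mg sin 19° − μN = ma, so 78.382 − 34.142 − 37.841 = 10.7 a, giving a = 0.5980 m/s².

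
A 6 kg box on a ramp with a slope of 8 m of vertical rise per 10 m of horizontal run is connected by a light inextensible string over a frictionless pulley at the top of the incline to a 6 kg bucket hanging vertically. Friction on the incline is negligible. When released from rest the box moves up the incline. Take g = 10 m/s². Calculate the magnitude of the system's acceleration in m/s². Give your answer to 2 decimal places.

For the box on the incline: the weight component along the slope is m₁g sin 38.66° = 6 × 10 × 0.6247 = 37.482 N and the normal force is N = m₁g cos 38.66° = 46.852 N.
Newton's second law for the box (up-slope positive): T − 37.482 = 6 a. For the hanging bucket (downward positive): 6 × 10 − T = 6 a.
Adding the two equations eliminates T: 22.518 = 12 a, so a = 1.8765 m/s².

1.88 m/s²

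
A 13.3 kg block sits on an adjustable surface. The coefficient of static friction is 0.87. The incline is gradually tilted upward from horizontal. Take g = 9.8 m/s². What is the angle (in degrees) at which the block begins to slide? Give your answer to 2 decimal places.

At the threshold of sliding, static friction is at its maximum μ_s N and exactly balances the weight component along the incline: mg sin θ = μ_s mg cos θ.
Hence tan θ = μ_s = 0.87, so θ = arctan(0.87) = 41.0233°.

41.02°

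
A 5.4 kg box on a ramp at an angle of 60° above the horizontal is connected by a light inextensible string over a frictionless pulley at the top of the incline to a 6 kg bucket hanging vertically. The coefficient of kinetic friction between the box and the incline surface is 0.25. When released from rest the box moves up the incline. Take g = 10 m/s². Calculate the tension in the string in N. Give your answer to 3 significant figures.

For the box on the incline: the weight component along the slope is m₁g sin 60° = 5.4 × 10 × 0.8660 = 46.764 N and the normal force is N = m₁g cos 60° = 27.000 N.
Kinetic friction opposes the box's motion up the incline: f = μN = 0.25 × 27.000 = 6.750 N acting down the slope.
Newton's second law for the box (up-slope positive): T − 46.764 − 6.750 = 5.4 a. For the hanging bucket (downward positive): 6 × 10 − T = 6 a.
Adding the two equations eliminates T: 6.486 = 11.4 a, so a = 0.5689 m/s².
Then from the hanging bucket's equation, T = 6 × (10 − 0.5689) = 56.587 N.

56.6 N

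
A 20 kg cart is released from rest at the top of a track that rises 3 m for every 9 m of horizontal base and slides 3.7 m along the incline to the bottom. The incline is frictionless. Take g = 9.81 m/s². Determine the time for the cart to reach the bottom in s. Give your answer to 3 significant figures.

The weight component along the incline is mg sin 18.43° = 62.044 N and the normal force is N = mg cos 18.43° = 186.132 N.
With no friction, a = g sin 18.43° = 3.1022 m/s².
Starting from rest, L = ½at², so t = √(2L/a) = √(2 × 3.7 / 3.1022) = 1.5445 s.

1.54 s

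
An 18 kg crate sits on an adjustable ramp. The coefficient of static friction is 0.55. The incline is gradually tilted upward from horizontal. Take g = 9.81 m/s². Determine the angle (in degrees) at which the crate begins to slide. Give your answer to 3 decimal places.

At the threshold of sliding, static friction is at its maximum μ_s N and exactly balances the weight component along the incline: mg sin θ = μ_s mg cos θ.
Hence tan θ = μ_s = 0.55, so θ = arctan(0.55) = 28.8108°.

28.811°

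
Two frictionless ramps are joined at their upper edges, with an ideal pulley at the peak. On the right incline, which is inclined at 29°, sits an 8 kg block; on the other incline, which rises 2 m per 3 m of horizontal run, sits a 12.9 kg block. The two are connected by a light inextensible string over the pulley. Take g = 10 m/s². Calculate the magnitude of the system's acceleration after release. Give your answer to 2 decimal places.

Resolve each weight along its own incline: the 8 kg mass has component 8 × 10 × sin 29° = 38.785 N down its slope, and the 12.9 kg mass has 12.9 × 10 × sin 33.69° = 71.556 N down its slope.
The 12.9 kg side's 71.556 N exceeds the other side's 38.785 N, so that mass slides down and the 8 kg mass slides up. Taking that direction as positive, Newton's second law for the whole system gives 71.556 − 38.785 = (8 + 12.9) a, so a = 32.771 / 20.9 = 1.5680 m/s².

1.57 m/s²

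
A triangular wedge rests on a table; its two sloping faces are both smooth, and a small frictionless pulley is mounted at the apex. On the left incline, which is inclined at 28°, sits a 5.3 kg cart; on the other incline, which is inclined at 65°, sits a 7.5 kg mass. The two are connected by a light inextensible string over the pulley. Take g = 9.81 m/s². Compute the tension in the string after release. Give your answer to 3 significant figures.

41.9 N

Resolve each weight along its own incline: the 5.3 kg mass has component 5.3 × 9.81 × sin 28° = 24.409 N down its slope, and the 7.5 kg mass has 7.5 × 9.81 × sin 65° = 66.682 N down its slope.
The 7.5 kg side's 66.682 N exceeds the other side's 24.409 N, so that mass slides down and the 5.3 kg mass slides up. Taking that direction as positive, Newton's second law for the whole system gives 66.682 − 24.409 = (5.3 + 7.5) a, so a = 42.273 / 12.8 = 3.3026 m/s².
For the 5.3 kg mass (up-slope positive): T − 24.409 = 5.3 × 3.3026, so T = 41.913 N.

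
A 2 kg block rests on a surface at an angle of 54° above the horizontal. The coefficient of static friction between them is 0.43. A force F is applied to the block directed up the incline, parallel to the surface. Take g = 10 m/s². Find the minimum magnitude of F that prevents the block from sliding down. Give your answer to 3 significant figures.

The normal force is N = mg cos 54° = 11.756 N. With F at its minimum the block is on the verge of sliding down, so static friction is at its maximum μ_s N = 0.43 × 11.756 = 5.055 N and acts up the slope.
Equilibrium along the incline: F + μ_s N = mg sin 54°, so F = 16.180 − 5.055 = 11.125 N.

11.1 N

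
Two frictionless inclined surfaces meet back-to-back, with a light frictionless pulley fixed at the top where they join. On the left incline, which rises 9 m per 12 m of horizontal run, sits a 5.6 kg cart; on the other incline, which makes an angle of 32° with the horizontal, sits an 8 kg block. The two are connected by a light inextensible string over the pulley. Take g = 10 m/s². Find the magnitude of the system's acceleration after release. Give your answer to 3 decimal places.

Resolve each weight along its own incline: the 5.6 kg mass has component 5.6 × 10 × sin 36.87° = 33.600 N down its slope, and the 8 kg mass has 8 × 10 × sin 32° = 42.394 N down its slope.
The 8 kg side's 42.394 N exceeds the other side's 33.600 N, so that mass slides down and the 5.6 kg mass slides up. Taking that direction as positive, Newton's second law for the whole system gives 42.394 − 33.600 = (5.6 + 8) a, so a = 8.794 / 13.6 = 0.6466 m/s².

0.647 m/s²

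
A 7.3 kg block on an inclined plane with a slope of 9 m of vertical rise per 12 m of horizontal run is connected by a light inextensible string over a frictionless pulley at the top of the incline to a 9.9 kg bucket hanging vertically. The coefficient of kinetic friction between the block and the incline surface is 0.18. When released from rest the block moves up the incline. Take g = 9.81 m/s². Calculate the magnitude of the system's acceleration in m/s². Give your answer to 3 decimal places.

2.549 m/s²

For the block on the incline: the weight component along the slope is m₁g sin 36.87° = 7.3 × 9.81 × 0.6000 = 42.968 N and the normal force is N = m₁g cos 36.87° = 57.290 N.
Kinetic friction opposes the block's motion up the incline: f = μN = 0.18 × 57.290 = 10.312 N acting down the slope.
Newton's second law for the block (up-slope positive): T − 42.968 − 10.312 = 7.3 a. For the hanging bucket (downward positive): 9.9 × 9.81 − T = 9.9 a.
Adding the two equations eliminates T: 43.839 = 17.2 a, so a = 2.5488 m/s².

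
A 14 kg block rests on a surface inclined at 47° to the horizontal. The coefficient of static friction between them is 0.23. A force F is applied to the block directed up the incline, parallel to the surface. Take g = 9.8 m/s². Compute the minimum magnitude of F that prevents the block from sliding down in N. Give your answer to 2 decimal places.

78.82 N

The normal force is N = mg cos 47° = 93.570 N. With F at its minimum the block is on the verge of sliding down, so static friction is at its maximum μ_s N = 0.23 × 93.570 = 21.521 N and acts up the slope.
Equilibrium along the incline: F + μ_s N = mg sin 47°, so F = 100.342 − 21.521 = 78.821 N.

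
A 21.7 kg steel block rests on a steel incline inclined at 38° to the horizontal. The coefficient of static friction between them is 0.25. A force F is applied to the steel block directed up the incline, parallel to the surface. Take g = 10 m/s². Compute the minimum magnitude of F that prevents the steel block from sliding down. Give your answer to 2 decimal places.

90.85 N

The normal force is N = mg cos 38° = 170.998 N. With F at its minimum the steel block is on the verge of sliding down, so static friction is at its maximum μ_s N = 0.25 × 170.998 = 42.749 N and acts up the slope.
Equilibrium along the incline: F + μ_s N = mg sin 38°, so F = 133.599 − 42.749 = 90.850 N.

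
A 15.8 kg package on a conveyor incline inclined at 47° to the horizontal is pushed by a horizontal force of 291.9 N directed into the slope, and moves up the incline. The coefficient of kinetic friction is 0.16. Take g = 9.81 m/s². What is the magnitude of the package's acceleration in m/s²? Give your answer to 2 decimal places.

2.19 m/s²

The horizontal push has components F cos 47° = 291.9 × 0.6820 = 199.076 N up the incline and F sin 47° = 291.9 × 0.7314 = 213.496 N pressing into the surface.
The normal force is therefore N = mg cos 47° + F sin 47° = 105.709 + 213.496 = 319.205 N, and kinetic friction down the slope is μN = 0.16 × 319.205 = 51.073 N.
Along the incline: F cos 47° − mg sin 47° − μN = ma, so 199.076 − 113.366 − 51.073 = 15.8 a, giving a = 2.1922 m/s².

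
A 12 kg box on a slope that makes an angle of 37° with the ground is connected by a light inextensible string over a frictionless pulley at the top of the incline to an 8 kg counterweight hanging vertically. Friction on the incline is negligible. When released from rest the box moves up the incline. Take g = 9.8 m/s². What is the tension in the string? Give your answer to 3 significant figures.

75.3 N

For the box on the incline: the weight component along the slope is m₁g sin 37° = 12 × 9.8 × 0.6018 = 70.772 N and the normal force is N = m₁g cos 37° = 93.920 N.
Newton's second law for the box (up-slope positive): T − 70.772 = 12 a. For the hanging counterweight (downward positive): 8 × 9.8 − T = 8 a.
Adding the two equations eliminates T: 7.628 = 20 a, so a = 0.3814 m/s².
Then from the hanging counterweight's equation, T = 8 × (9.8 − 0.3814) = 75.349 N.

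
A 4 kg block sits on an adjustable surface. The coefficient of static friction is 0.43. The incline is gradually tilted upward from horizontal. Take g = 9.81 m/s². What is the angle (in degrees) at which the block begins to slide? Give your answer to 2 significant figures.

At the threshold of sliding, static friction is at its maximum μ_s N and exactly balances the weight component along the incline: mg sin θ = μ_s mg cos θ.
Hence tan θ = μ_s = 0.43, so θ = arctan(0.43) = 23.2677°.

23°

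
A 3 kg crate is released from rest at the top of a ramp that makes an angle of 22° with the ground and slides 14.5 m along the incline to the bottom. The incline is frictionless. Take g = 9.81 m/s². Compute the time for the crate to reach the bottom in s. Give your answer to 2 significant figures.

2.8 s

The weight component along the incline is mg sin 22° = 11.025 N and the normal force is N = mg cos 22° = 27.287 N.
With no friction, a = g sin 22° = 3.6749 m/s².
Starting from rest, L = ½at², so t = √(2L/a) = √(2 × 14.5 / 3.6749) = 2.8092 s.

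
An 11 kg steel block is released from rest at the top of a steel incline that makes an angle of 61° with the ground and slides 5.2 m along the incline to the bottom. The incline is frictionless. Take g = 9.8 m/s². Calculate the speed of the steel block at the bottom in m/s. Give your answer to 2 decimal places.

9.44 m/s

The weight component along the incline is mg sin 61° = 94.284 N and the normal force is N = mg cos 61° = 52.262 N.
With no friction, a = g sin 61° = 8.5713 m/s².
Starting from rest over a distance of 5.2 m, v² = 2aL = 2 × 8.5713 × 5.2 = 89.1415, so v = 9.4415 m/s.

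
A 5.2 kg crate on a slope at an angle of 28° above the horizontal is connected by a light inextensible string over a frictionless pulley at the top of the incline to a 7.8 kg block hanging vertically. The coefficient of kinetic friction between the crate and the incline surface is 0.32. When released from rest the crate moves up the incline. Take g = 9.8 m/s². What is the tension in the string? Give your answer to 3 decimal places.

For the crate on the incline: the weight component along the slope is m₁g sin 28° = 5.2 × 9.8 × 0.4695 = 23.926 N and the normal force is N = m₁g cos 28° = 44.995 N.
Kinetic friction opposes the crate's motion up the incline: f = μN = 0.32 × 44.995 = 14.398 N acting down the slope.
Newton's second law for the crate (up-slope positive): T − 23.926 − 14.398 = 5.2 a. For the hanging block (downward positive): 7.8 × 9.8 − T = 7.8 a.
Adding the two equations eliminates T: 38.116 = 13 a, so a = 2.9320 m/s².
Then from the hanging block's equation, T = 7.8 × (9.8 − 2.9320) = 53.570 N.

53.570 N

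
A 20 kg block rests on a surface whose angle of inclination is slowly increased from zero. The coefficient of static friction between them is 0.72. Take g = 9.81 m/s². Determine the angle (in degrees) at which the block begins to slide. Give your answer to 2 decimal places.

35.75°

At the threshold of sliding, static friction is at its maximum μ_s N and exactly balances the weight component along the incline: mg sin θ = μ_s mg cos θ.
Hence tan θ = μ_s = 0.72, so θ = arctan(0.72) = 35.7539°.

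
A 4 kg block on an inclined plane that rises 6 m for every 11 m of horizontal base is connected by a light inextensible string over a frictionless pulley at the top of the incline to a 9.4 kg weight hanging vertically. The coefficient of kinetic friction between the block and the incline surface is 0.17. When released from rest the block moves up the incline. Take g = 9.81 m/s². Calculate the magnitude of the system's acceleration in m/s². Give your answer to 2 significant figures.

5.0 m/s²

For the block on the incline: the weight component along the slope is m₁g sin 28.61° = 4 × 9.81 × 0.4789 = 18.792 N and the normal force is N = m₁g cos 28.61° = 34.449 N.
Kinetic friction opposes the block's motion up the incline: f = μN = 0.17 × 34.449 = 5.856 N acting down the slope.
Newton's second law for the block (up-slope positive): T − 18.792 − 5.856 = 4 a. For the hanging weight (downward positive): 9.4 × 9.81 − T = 9.4 a.
Adding the two equations eliminates T: 67.566 = 13.4 a, so a = 5.0422 m/s².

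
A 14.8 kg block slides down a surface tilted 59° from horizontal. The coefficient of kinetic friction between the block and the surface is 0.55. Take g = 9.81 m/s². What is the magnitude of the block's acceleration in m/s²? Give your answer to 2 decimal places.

5.63 m/s²

Resolving the weight along the incline: the component pulling the block down the slope is mg sin 59° = 14.8 × 9.81 × 0.8572 = 124.455 N, and the normal force is N = mg cos 59° = 14.8 × 9.81 × 0.5150 = 74.772 N.
Kinetic friction acts up the slope with magnitude f = μN = 0.55 × 74.772 = 41.125 N.
Net force along the incline is 124.455 − 41.125 = 83.330 N, so a = 83.330 / 14.8 = 5.6304 m/s².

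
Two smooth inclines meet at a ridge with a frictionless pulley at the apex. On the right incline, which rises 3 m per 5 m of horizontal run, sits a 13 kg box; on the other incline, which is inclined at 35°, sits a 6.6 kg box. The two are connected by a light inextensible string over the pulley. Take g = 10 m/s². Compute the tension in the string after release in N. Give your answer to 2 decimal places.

Resolve each weight along its own incline: the 13 kg mass has component 13 × 10 × sin 30.96° = 66.884 N down its slope, and the 6.6 kg mass has 6.6 × 10 × sin 35° = 37.856 N down its slope.
The 13 kg side's 66.884 N exceeds the other side's 37.856 N, so that mass slides down and the 6.6 kg mass slides up. Taking that direction as positive, Newton's second law for the whole system gives 66.884 − 37.856 = (13 + 6.6) a, so a = 29.028 / 19.6 = 1.4810 m/s².
For the 6.6 kg mass (up-slope positive): T − 37.856 = 6.6 × 1.4810, so T = 47.631 N.

47.63 N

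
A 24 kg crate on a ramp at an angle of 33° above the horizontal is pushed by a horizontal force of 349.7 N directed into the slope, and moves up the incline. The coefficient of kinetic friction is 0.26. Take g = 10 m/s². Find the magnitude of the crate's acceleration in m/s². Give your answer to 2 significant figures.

2.5 m/s²

The horizontal push has components F cos 33° = 349.7 × 0.8387 = 293.293 N up the incline and F sin 33° = 349.7 × 0.5446 = 190.447 N pressing into the surface.
The normal force is therefore N = mg cos 33° + F sin 33° = 201.288 + 190.447 = 391.735 N, and kinetic friction down the slope is μN = 0.26 × 391.735 = 101.851 N.
Along the incline: F cos 33° − mg sin 33° − μN = ma, so 293.293 − 130.704 − 101.851 = 24 a, giving a = 2.5307 m/s².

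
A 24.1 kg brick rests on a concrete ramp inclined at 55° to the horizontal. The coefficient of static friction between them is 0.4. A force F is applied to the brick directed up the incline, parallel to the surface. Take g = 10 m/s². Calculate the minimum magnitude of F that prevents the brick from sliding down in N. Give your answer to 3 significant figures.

142 N

The normal force is N = mg cos 55° = 138.232 N. With F at its minimum the brick is on the verge of sliding down, so static friction is at its maximum μ_s N = 0.4 × 138.232 = 55.293 N and acts up the slope.
Equilibrium along the incline: F + μ_s N = mg sin 55°, so F = 197.416 − 55.293 = 142.123 N.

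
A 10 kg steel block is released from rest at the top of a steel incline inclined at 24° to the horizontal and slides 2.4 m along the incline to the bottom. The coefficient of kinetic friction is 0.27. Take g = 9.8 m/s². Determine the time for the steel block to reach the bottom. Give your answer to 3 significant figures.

The weight component along the incline is mg sin 24° = 39.860 N and the normal force is N = mg cos 24° = 89.527 N.
Friction up the slope is f = μN = 0.27 × 89.527 = 24.172 N, so the net downslope force is 39.860 − 24.172 = 15.688 N and a = 15.688 / 10 = 1.5688 m/s².
Starting from rest, L = ½at², so t = √(2L/a) = √(2 × 2.4 / 1.5688) = 1.7492 s.

1.75 s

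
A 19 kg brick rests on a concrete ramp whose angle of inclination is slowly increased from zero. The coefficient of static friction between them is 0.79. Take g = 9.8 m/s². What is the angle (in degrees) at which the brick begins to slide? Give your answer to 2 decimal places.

At the threshold of sliding, static friction is at its maximum μ_s N and exactly balances the weight component along the incline: mg sin θ = μ_s mg cos θ.
Hence tan θ = μ_s = 0.79, so θ = arctan(0.79) = 38.3087°.

38.31°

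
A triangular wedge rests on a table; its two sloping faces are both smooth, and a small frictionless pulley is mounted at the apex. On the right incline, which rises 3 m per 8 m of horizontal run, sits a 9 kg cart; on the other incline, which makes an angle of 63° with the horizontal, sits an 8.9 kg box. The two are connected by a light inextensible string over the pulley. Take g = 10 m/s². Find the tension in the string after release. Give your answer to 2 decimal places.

Resolve each weight along its own incline: the 9 kg mass has component 9 × 10 × sin 20.56° = 31.601 N down its slope, and the 8.9 kg mass has 8.9 × 10 × sin 63° = 79.300 N down its slope.
The 8.9 kg side's 79.300 N exceeds the other side's 31.601 N, so that mass slides down and the 9 kg mass slides up. Taking that direction as positive, Newton's second law for the whole system gives 79.300 − 31.601 = (9 + 8.9) a, so a = 47.699 / 17.9 = 2.6647 m/s².
For the 9 kg mass (up-slope positive): T − 31.601 = 9 × 2.6647, so T = 55.583 N.

55.58 N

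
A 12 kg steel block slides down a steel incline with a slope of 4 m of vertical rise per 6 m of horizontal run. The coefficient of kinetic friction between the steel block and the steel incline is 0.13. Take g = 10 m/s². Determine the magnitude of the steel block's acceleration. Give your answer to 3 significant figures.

4.47 m/s²

Resolving the weight along the incline: the component pulling the steel block down the slope is mg sin 33.69° = 12 × 10 × 0.5547 = 66.564 N, and the normal force is N = mg cos 33.69° = 12 × 10 × 0.8321 = 99.852 N.
Kinetic friction acts up the slope with magnitude f = μN = 0.13 × 99.852 = 12.981 N.
Net force along the incline is 66.564 − 12.981 = 53.583 N, so a = 53.583 / 12 = 4.4653 m/s².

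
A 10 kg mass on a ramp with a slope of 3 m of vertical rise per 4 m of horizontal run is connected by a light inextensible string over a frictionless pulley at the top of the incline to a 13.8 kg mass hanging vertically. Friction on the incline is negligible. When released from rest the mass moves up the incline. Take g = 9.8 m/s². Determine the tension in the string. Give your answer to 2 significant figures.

For the mass on the incline: the weight component along the slope is m₁g sin 36.87° = 10 × 9.8 × 0.6000 = 58.800 N and the normal force is N = m₁g cos 36.87° = 78.400 N.
Newton's second law for the mass (up-slope positive): T − 58.800 = 10 a. For the hanging mass (downward positive): 13.8 × 9.8 − T = 13.8 a.
Adding the two equations eliminates T: 76.440 = 23.8 a, so a = 3.2118 m/s².
Then from the hanging mass's equation, T = 13.8 × (9.8 − 3.2118) = 90.917 N.

91 N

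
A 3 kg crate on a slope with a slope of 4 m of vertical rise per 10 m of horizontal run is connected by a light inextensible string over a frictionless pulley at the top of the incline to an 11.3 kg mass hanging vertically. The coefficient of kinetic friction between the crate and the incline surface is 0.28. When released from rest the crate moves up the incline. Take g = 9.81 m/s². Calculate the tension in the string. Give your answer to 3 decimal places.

37.939 N

For the crate on the incline: the weight component along the slope is m₁g sin 21.80° = 3 × 9.81 × 0.3714 = 10.930 N and the normal force is N = m₁g cos 21.80° = 27.325 N.
Kinetic friction opposes the crate's motion up the incline: f = μN = 0.28 × 27.325 = 7.651 N acting down the slope.
Newton's second law for the crate (up-slope positive): T − 10.930 − 7.651 = 3 a. For the hanging mass (downward positive): 11.3 × 9.81 − T = 11.3 a.
Adding the two equations eliminates T: 92.272 = 14.3 a, so a = 6.4526 m/s².
Then from the hanging mass's equation, T = 11.3 × (9.81 − 6.4526) = 37.939 N.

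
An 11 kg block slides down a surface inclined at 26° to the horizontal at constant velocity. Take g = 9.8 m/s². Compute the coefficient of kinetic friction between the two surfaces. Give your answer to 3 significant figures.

0.488

At constant velocity the net force along the incline is zero: mg sin 26° = μ mg cos 26°.
So μ = tan 26° = 0.4384 / 0.8988 = 0.4878.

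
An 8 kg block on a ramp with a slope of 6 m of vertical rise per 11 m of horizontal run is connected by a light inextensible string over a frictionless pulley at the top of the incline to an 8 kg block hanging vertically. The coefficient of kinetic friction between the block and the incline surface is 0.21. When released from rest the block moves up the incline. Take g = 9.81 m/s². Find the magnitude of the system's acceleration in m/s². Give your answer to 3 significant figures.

For the block on the incline: the weight component along the slope is m₁g sin 28.61° = 8 × 9.81 × 0.4789 = 37.584 N and the normal force is N = m₁g cos 28.61° = 68.897 N.
Kinetic friction opposes the block's motion up the incline: f = μN = 0.21 × 68.897 = 14.468 N acting down the slope.
Newton's second law for the block (up-slope positive): T − 37.584 − 14.468 = 8 a. For the hanging block (downward positive): 8 × 9.81 − T = 8 a.
Adding the two equations eliminates T: 26.428 = 16 a, so a = 1.6518 m/s².

1.65 m/s²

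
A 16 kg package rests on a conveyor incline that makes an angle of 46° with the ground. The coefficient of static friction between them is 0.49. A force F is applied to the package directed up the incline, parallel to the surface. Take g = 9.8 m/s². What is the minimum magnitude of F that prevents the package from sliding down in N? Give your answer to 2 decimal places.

The normal force is N = mg cos 46° = 108.922 N. With F at its minimum the package is on the verge of sliding down, so static friction is at its maximum μ_s N = 0.49 × 108.922 = 53.372 N and acts up the slope.
Equilibrium along the incline: F + μ_s N = mg sin 46°, so F = 112.792 − 53.372 = 59.420 N.

59.42 N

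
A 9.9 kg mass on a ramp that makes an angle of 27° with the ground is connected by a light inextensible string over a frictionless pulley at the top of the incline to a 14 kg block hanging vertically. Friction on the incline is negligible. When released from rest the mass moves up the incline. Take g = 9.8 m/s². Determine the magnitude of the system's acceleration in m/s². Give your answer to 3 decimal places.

For the mass on the incline: the weight component along the slope is m₁g sin 27° = 9.9 × 9.8 × 0.4540 = 44.047 N and the normal force is N = m₁g cos 27° = 86.445 N.
Newton's second law for the mass (up-slope positive): T − 44.047 = 9.9 a. For the hanging block (downward positive): 14 × 9.8 − T = 14 a.
Adding the two equations eliminates T: 93.153 = 23.9 a, so a = 3.8976 m/s².

3.898 m/s²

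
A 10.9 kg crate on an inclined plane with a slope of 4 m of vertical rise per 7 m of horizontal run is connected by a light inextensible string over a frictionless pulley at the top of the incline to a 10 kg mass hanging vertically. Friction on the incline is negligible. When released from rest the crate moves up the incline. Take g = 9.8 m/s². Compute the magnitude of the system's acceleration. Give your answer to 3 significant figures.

For the crate on the incline: the weight component along the slope is m₁g sin 29.74° = 10.9 × 9.8 × 0.4961 = 52.993 N and the normal force is N = m₁g cos 29.74° = 92.746 N.
Newton's second law for the crate (up-slope positive): T − 52.993 = 10.9 a. For the hanging mass (downward positive): 10 × 9.8 − T = 10 a.
Adding the two equations eliminates T: 45.007 = 20.9 a, so a = 2.1534 m/s².

2.15 m/s²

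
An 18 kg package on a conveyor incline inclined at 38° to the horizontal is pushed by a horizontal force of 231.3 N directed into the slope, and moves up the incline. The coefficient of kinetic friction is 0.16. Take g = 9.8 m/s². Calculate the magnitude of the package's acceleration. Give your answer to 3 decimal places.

The horizontal push has components F cos 38° = 231.3 × 0.7880 = 182.264 N up the incline and F sin 38° = 231.3 × 0.6157 = 142.411 N pressing into the surface.
The normal force is therefore N = mg cos 38° + F sin 38° = 139.003 + 142.411 = 281.414 N, and kinetic friction down the slope is μN = 0.16 × 281.414 = 45.026 N.
Along the incline: F cos 38° − mg sin 38° − μN = ma, so 182.264 − 108.609 − 45.026 = 18 a, giving a = 1.5905 m/s².

1.591 m/s²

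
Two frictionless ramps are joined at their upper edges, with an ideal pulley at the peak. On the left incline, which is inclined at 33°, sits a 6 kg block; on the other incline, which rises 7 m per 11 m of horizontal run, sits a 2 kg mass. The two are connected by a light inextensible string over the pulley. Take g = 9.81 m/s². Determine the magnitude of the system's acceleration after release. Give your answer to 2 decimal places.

2.69 m/s²

Resolve each weight along its own incline: the 6 kg mass has component 6 × 9.81 × sin 33° = 32.057 N down its slope, and the 2 kg mass has 2 × 9.81 × sin 32.47° = 10.533 N down its slope.
The 6 kg side's 32.057 N exceeds the other side's 10.533 N, so that mass slides down and the 2 kg mass slides up. Taking that direction as positive, Newton's second law for the whole system gives 32.057 − 10.533 = (6 + 2) a, so a = 21.524 / 8 = 2.6905 m/s².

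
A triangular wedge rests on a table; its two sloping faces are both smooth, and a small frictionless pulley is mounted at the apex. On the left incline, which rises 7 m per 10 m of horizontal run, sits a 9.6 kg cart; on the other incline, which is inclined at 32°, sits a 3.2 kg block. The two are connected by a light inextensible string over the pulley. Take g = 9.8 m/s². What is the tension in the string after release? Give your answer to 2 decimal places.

Resolve each weight along its own incline: the 9.6 kg mass has component 9.6 × 9.8 × sin 34.99° = 53.951 N down its slope, and the 3.2 kg mass has 3.2 × 9.8 × sin 32° = 16.618 N down its slope.
The 9.6 kg side's 53.951 N exceeds the other side's 16.618 N, so that mass slides down and the 3.2 kg mass slides up. Taking that direction as positive, Newton's second law for the whole system gives 53.951 − 16.618 = (9.6 + 3.2) a, so a = 37.333 / 12.8 = 2.9166 m/s².
For the 3.2 kg mass (up-slope positive): T − 16.618 = 3.2 × 2.9166, so T = 25.951 N.

25.95 N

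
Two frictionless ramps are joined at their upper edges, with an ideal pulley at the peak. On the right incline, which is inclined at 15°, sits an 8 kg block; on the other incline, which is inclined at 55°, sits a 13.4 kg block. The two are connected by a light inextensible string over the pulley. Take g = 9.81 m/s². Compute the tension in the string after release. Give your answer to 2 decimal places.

52.97 N

Resolve each weight along its own incline: the 8 kg mass has component 8 × 9.81 × sin 15° = 20.312 N down its slope, and the 13.4 kg mass has 13.4 × 9.81 × sin 55° = 107.681 N down its slope.
The 13.4 kg side's 107.681 N exceeds the other side's 20.312 N, so that mass slides down and the 8 kg mass slides up. Taking that direction as positive, Newton's second law for the whole system gives 107.681 − 20.312 = (8 + 13.4) a, so a = 87.369 / 21.4 = 4.0827 m/s².
For the 8 kg mass (up-slope positive): T − 20.312 = 8 × 4.0827, so T = 52.974 N.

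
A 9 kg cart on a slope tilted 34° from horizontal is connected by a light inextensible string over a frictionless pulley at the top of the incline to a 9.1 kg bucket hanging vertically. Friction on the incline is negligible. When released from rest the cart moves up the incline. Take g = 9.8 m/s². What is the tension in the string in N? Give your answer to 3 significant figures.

69.1 N

For the cart on the incline: the weight component along the slope is m₁g sin 34° = 9 × 9.8 × 0.5592 = 49.321 N and the normal force is N = m₁g cos 34° = 73.121 N.
Newton's second law for the cart (up-slope positive): T − 49.321 = 9 a. For the hanging bucket (downward positive): 9.1 × 9.8 − T = 9.1 a.
Adding the two equations eliminates T: 39.859 = 18.1 a, so a = 2.2022 m/s².
Then from the hanging bucket's equation, T = 9.1 × (9.8 − 2.2022) = 69.140 N.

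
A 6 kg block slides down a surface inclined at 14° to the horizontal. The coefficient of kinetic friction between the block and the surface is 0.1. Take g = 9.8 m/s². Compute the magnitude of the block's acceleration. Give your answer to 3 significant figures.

Resolving the weight along the incline: the component pulling the block down the slope is mg sin 14° = 6 × 9.8 × 0.2419 = 14.224 N, and the normal force is N = mg cos 14° = 6 × 9.8 × 0.9703 = 57.054 N.
Kinetic friction acts up the slope with magnitude f = μN = 0.1 × 57.054 = 5.705 N.
Net force along the incline is 14.224 − 5.705 = 8.519 N, so a = 8.519 / 6 = 1.4198 m/s².

1.42 m/s²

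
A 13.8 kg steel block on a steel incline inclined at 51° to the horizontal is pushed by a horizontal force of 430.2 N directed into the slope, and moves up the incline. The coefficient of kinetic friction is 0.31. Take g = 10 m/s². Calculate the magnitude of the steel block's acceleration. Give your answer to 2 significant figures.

The horizontal push has components F cos 51° = 430.2 × 0.6293 = 270.725 N up the incline and F sin 51° = 430.2 × 0.7771 = 334.308 N pressing into the surface.
The normal force is therefore N = mg cos 51° + F sin 51° = 86.843 + 334.308 = 421.151 N, and kinetic friction down the slope is μN = 0.31 × 421.151 = 130.557 N.
Along the incline: F cos 51° − mg sin 51° − μN = ma, so 270.725 − 107.240 − 130.557 = 13.8 a, giving a = 2.3861 m/s².

2.4 m/s²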